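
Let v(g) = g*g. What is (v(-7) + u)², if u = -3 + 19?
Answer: 4225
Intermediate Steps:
v(g) = g²
u = 16
(v(-7) + u)² = ((-7)² + 16)² = (49 + 16)² = 65² = 4225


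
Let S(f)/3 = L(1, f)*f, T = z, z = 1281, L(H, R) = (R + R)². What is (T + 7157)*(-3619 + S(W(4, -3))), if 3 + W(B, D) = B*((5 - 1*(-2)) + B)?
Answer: 6948127654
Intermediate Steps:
L(H, R) = 4*R² (L(H, R) = (2*R)² = 4*R²)
W(B, D) = -3 + B*(7 + B) (W(B, D) = -3 + B*((5 - 1*(-2)) + B) = -3 + B*((5 + 2) + B) = -3 + B*(7 + B))
T = 1281
S(f) = 12*f³ (S(f) = 3*((4*f²)*f) = 3*(4*f³) = 12*f³)
(T + 7157)*(-3619 + S(W(4, -3))) = (1281 + 7157)*(-3619 + 12*(-3 + 4² + 7*4)³) = 8438*(-3619 + 12*(-3 + 16 + 28)³) = 8438*(-3619 + 12*41³) = 8438*(-3619 + 12*68921) = 8438*(-3619 + 827052) = 8438*823433 = 6948127654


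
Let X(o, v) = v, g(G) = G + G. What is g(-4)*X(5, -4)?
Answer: 32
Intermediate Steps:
g(G) = 2*G
g(-4)*X(5, -4) = (2*(-4))*(-4) = -8*(-4) = 32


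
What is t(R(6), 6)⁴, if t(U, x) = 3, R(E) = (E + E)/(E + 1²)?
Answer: 81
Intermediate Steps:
R(E) = 2*E/(1 + E) (R(E) = (2*E)/(E + 1) = (2*E)/(1 + E) = 2*E/(1 + E))
t(R(6), 6)⁴ = 3⁴ = 81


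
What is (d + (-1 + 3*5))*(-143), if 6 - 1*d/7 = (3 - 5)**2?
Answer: -4004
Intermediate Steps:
d = 14 (d = 42 - 7*(3 - 5)**2 = 42 - 7*(-2)**2 = 42 - 7*4 = 42 - 28 = 14)
(d + (-1 + 3*5))*(-143) = (14 + (-1 + 3*5))*(-143) = (14 + (-1 + 15))*(-143) = (14 + 14)*(-143) = 28*(-143) = -4004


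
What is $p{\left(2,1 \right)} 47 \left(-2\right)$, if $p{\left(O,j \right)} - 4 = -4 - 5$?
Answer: $470$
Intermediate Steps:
$p{\left(O,j \right)} = -5$ ($p{\left(O,j \right)} = 4 - 9 = -5$)
$p{\left(2,1 \right)} 47 \left(-2\right) = \left(-5\right) 47 \left(-2\right) = \left(-235\right) \left(-2\right) = 470$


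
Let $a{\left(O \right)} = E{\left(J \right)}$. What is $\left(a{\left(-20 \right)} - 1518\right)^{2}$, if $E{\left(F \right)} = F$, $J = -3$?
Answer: $2313441$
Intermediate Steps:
$a{\left(O \right)} = -3$
$\left(a{\left(-20 \right)} - 1518\right)^{2} = \left(-3 - 1518\right)^{2} = \left(-1521\right)^{2} = 2313441$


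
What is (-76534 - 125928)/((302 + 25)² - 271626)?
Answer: 15574/12669 ≈ 1.2293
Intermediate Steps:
(-76534 - 125928)/((302 + 25)² - 271626) = -202462/(327² - 271626) = -202462/(106929 - 271626) = -202462/(-164697) = -202462*(-1/164697) = 15574/12669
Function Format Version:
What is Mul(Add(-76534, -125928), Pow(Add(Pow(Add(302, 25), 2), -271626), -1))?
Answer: Rational(15574, 12669) ≈ 1.2293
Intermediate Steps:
Mul(Add(-76534, -125928), Pow(Add(Pow(Add(302, 25), 2), -271626), -1)) = Mul(-202462, Pow(Add(Pow(327, 2), -271626), -1)) = Mul(-202462, Pow(Add(106929, -271626), -1)) = Mul(-202462, Pow(-164697, -1)) = Mul(-202462, Rational(-1, 164697)) = Rational(15574, 12669)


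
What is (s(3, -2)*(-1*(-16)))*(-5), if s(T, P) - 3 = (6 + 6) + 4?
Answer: -1520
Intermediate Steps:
s(T, P) = 19 (s(T, P) = 3 + ((6 + 6) + 4) = 3 + (12 + 4) = 3 + 16 = 19)
(s(3, -2)*(-1*(-16)))*(-5) = (19*(-1*(-16)))*(-5) = (19*16)*(-5) = 304*(-5) = -1520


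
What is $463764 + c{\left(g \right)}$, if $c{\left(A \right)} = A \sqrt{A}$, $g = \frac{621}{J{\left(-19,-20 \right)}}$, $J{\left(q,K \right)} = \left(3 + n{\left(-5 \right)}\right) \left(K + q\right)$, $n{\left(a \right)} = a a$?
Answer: $463764 - \frac{621 i \sqrt{2093}}{66248} \approx 4.6376 \cdot 10^{5} - 0.42885 i$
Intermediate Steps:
$n{\left(a \right)} = a^{2}$
$J{\left(q,K \right)} = 28 K + 28 q$ ($J{\left(q,K \right)} = \left(3 + \left(-5\right)^{2}\right) \left(K + q\right) = \left(3 + 25\right) \left(K + q\right) = 28 \left(K + q\right) = 28 K + 28 q$)
$g = - \frac{207}{364}$ ($g = \frac{621}{28 \left(-20\right) + 28 \left(-19\right)} = \frac{621}{-560 - 532} = \frac{621}{-1092} = 621 \left(- \frac{1}{1092}\right) = - \frac{207}{364} \approx -0.56868$)
$c{\left(A \right)} = A^{\frac{3}{2}}$
$463764 + c{\left(g \right)} = 463764 + \left(- \frac{207}{364}\right)^{\frac{3}{2}} = 463764 - \frac{621 i \sqrt{2093}}{66248}$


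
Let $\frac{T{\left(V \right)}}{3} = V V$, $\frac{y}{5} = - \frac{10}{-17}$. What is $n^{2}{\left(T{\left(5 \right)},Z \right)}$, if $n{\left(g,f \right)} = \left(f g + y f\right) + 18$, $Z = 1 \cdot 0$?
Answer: $324$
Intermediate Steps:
$y = \frac{50}{17}$ ($y = 5 \left(- \frac{10}{-17}\right) = 5 \left(\left(-10\right) \left(- \frac{1}{17}\right)\right) = 5 \cdot \frac{10}{17} = \frac{50}{17} \approx 2.9412$)
$T{\left(V \right)} = 3 V^{2}$ ($T{\left(V \right)} = 3 V V = 3 V^{2}$)
$Z = 0$
$n{\left(g,f \right)} = 18 + \frac{50 f}{17} + f g$ ($n{\left(g,f \right)} = \left(f g + \frac{50 f}{17}\right) + 18 = \left(\frac{50 f}{17} + f g\right) + 18 = 18 + \frac{50 f}{17} + f g$)
$n^{2}{\left(T{\left(5 \right)},Z \right)} = \left(18 + \frac{50}{17} \cdot 0 + 0 \cdot 3 \cdot 5^{2}\right)^{2} = \left(18 + 0 + 0 \cdot 3 \cdot 25\right)^{2} = \left(18 + 0 + 0 \cdot 75\right)^{2} = \left(18 + 0 + 0\right)^{2} = 18^{2} = 324$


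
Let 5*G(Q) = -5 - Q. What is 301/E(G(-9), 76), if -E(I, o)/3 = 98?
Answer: -43/42 ≈ -1.0238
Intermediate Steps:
G(Q) = -1 - Q/5 (G(Q) = (-5 - Q)/5 = -1 - Q/5)
E(I, o) = -294 (E(I, o) = -3*98 = -294)
301/E(G(-9), 76) = 301/(-294) = 301*(-1/294) = -43/42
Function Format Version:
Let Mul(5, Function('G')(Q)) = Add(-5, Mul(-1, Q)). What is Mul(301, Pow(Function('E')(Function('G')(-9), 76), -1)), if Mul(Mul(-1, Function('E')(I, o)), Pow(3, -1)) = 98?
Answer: Rational(-43, 42) ≈ -1.0238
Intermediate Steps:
Function('G')(Q) = Add(-1, Mul(Rational(-1, 5), Q)) (Function('G')(Q) = Mul(Rational(1, 5), Add(-5, Mul(-1, Q))) = Add(-1, Mul(Rational(-1, 5), Q)))
Function('E')(I, o) = -294 (Function('E')(I, o) = Mul(-3, 98) = -294)
Mul(301, Pow(Function('E')(Function('G')(-9), 76), -1)) = Mul(301, Pow(-294, -1)) = Mul(301, Rational(-1, 294)) = Rational(-43, 42)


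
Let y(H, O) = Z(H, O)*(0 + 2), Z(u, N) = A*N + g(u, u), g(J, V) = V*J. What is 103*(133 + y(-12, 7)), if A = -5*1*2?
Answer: 28943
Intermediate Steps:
g(J, V) = J*V
A = -10 (A = -5*2 = -10)
Z(u, N) = u² - 10*N (Z(u, N) = -10*N + u*u = -10*N + u² = u² - 10*N)
y(H, O) = -20*O + 2*H² (y(H, O) = (H² - 10*O)*(0 + 2) = (H² - 10*O)*2 = -20*O + 2*H²)
103*(133 + y(-12, 7)) = 103*(133 + (-20*7 + 2*(-12)²)) = 103*(133 + (-140 + 2*144)) = 103*(133 + (-140 + 288)) = 103*(133 + 148) = 103*281 = 28943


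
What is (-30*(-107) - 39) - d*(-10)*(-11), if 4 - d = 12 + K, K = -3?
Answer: 3721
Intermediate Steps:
d = -5 (d = 4 - (12 - 3) = 4 - 1*9 = 4 - 9 = -5)
(-30*(-107) - 39) - d*(-10)*(-11) = (-30*(-107) - 39) - (-5*(-10))*(-11) = (3210 - 39) - 50*(-11) = 3171 - 1*(-550) = 3171 + 550 = 3721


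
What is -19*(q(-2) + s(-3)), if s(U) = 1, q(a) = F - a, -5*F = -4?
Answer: -361/5 ≈ -72.200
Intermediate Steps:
F = ⅘ (F = -⅕*(-4) = ⅘ ≈ 0.80000)
q(a) = ⅘ - a
-19*(q(-2) + s(-3)) = -19*((⅘ - 1*(-2)) + 1) = -19*((⅘ + 2) + 1) = -19*(14/5 + 1) = -19*19/5 = -361/5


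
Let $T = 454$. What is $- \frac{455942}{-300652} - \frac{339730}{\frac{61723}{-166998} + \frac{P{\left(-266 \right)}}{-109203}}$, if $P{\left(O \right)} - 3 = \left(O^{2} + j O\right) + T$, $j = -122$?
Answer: $\frac{310452486185132926463}{1205222892659038} \approx 2.5759 \cdot 10^{5}$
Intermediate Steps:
$P{\left(O \right)} = 457 + O^{2} - 122 O$ ($P{\left(O \right)} = 3 + \left(\left(O^{2} - 122 O\right) + 454\right) = 3 + \left(454 + O^{2} - 122 O\right) = 457 + O^{2} - 122 O$)
$- \frac{455942}{-300652} - \frac{339730}{\frac{61723}{-166998} + \frac{P{\left(-266 \right)}}{-109203}} = - \frac{455942}{-300652} - \frac{339730}{\frac{61723}{-166998} + \frac{457 + \left(-266\right)^{2} - -32452}{-109203}} = \left(-455942\right) \left(- \frac{1}{300652}\right) - \frac{339730}{61723 \left(- \frac{1}{166998}\right) + \left(457 + 70756 + 32452\right) \left(- \frac{1}{109203}\right)} = \frac{227971}{150326} - \frac{339730}{- \frac{61723}{166998} + 103665 \left(- \frac{1}{109203}\right)} = \frac{227971}{150326} - \frac{339730}{- \frac{61723}{166998} - \frac{34555}{36401}} = \frac{227971}{150326} - \frac{339730}{- \frac{8017394813}{6078894198}} = \frac{227971}{150326} - - \frac{2065182725886540}{8017394813} = \frac{227971}{150326} + \frac{2065182725886540}{8017394813} = \frac{310452486185132926463}{1205222892659038}$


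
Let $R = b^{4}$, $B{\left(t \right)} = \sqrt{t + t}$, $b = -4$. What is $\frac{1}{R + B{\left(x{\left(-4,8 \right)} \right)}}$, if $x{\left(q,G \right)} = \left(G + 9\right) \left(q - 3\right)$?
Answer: $\frac{128}{32887} - \frac{i \sqrt{238}}{65774} \approx 0.0038921 - 0.00023455 i$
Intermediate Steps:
$x{\left(q,G \right)} = \left(-3 + q\right) \left(9 + G\right)$ ($x{\left(q,G \right)} = \left(9 + G\right) \left(-3 + q\right) = \left(-3 + q\right) \left(9 + G\right)$)
$B{\left(t \right)} = \sqrt{2} \sqrt{t}$ ($B{\left(t \right)} = \sqrt{2 t} = \sqrt{2} \sqrt{t}$)
$R = 256$ ($R = \left(-4\right)^{4} = 256$)
$\frac{1}{R + B{\left(x{\left(-4,8 \right)} \right)}} = \frac{1}{256 + \sqrt{2} \sqrt{-27 - 24 + 9 \left(-4\right) + 8 \left(-4\right)}} = \frac{1}{256 + \sqrt{2} \sqrt{-27 - 24 - 36 - 32}} = \frac{1}{256 + \sqrt{2} \sqrt{-119}} = \frac{1}{256 + \sqrt{2} i \sqrt{119}} = \frac{1}{256 + i \sqrt{238}}$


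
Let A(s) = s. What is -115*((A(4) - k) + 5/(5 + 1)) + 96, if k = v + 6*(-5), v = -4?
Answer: -26219/6 ≈ -4369.8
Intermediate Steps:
k = -34 (k = -4 + 6*(-5) = -4 - 30 = -34)
-115*((A(4) - k) + 5/(5 + 1)) + 96 = -115*((4 - 1*(-34)) + 5/(5 + 1)) + 96 = -115*((4 + 34) + 5/6) + 96 = -115*(38 + (⅙)*5) + 96 = -115*(38 + ⅚) + 96 = -115*233/6 + 96 = -26795/6 + 96 = -26219/6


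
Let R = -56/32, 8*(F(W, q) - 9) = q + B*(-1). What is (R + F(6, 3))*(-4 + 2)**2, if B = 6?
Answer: 55/2 ≈ 27.500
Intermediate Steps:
F(W, q) = 33/4 + q/8 (F(W, q) = 9 + (q + 6*(-1))/8 = 9 + (q - 6)/8 = 9 + (-6 + q)/8 = 9 + (-3/4 + q/8) = 33/4 + q/8)
R = -7/4 (R = -56*1/32 = -7/4 ≈ -1.7500)
(R + F(6, 3))*(-4 + 2)**2 = (-7/4 + (33/4 + (1/8)*3))*(-4 + 2)**2 = (-7/4 + (33/4 + 3/8))*(-2)**2 = (-7/4 + 69/8)*4 = (55/8)*4 = 55/2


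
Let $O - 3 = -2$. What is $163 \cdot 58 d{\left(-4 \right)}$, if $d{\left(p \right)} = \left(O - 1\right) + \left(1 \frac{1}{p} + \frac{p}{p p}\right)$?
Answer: $-4727$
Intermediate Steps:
$O = 1$ ($O = 3 - 2 = 1$)
$d{\left(p \right)} = \frac{2}{p}$ ($d{\left(p \right)} = \left(1 - 1\right) + \left(1 \frac{1}{p} + \frac{p}{p p}\right) = 0 + \left(\frac{1}{p} + \frac{p}{p^{2}}\right) = 0 + \left(\frac{1}{p} + \frac{1}{p}\right) = 0 + \frac{2}{p} = \frac{2}{p}$)
$163 \cdot 58 d{\left(-4 \right)} = 163 \cdot 58 \frac{2}{-4} = 9454 \cdot 2 \left(- \frac{1}{4}\right) = 9454 \left(- \frac{1}{2}\right) = -4727$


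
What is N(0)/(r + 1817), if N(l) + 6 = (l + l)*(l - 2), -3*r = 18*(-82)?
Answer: -6/2309 ≈ -0.0025985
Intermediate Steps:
r = 492 (r = -6*(-82) = -⅓*(-1476) = 492)
N(l) = -6 + 2*l*(-2 + l) (N(l) = -6 + (l + l)*(l - 2) = -6 + (2*l)*(-2 + l) = -6 + 2*l*(-2 + l))
N(0)/(r + 1817) = (-6 - 4*0 + 2*0²)/(492 + 1817) = (-6 + 0 + 2*0)/2309 = (-6 + 0 + 0)/2309 = (1/2309)*(-6) = -6/2309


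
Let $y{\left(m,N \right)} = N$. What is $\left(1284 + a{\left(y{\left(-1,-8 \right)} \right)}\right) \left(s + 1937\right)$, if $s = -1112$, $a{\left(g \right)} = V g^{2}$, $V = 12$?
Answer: $1692900$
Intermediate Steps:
$a{\left(g \right)} = 12 g^{2}$
$\left(1284 + a{\left(y{\left(-1,-8 \right)} \right)}\right) \left(s + 1937\right) = \left(1284 + 12 \left(-8\right)^{2}\right) \left(-1112 + 1937\right) = \left(1284 + 12 \cdot 64\right) 825 = \left(1284 + 768\right) 825 = 2052 \cdot 825 = 1692900$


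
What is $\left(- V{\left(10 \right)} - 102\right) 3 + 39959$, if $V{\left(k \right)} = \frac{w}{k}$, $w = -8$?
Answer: $\frac{198277}{5} \approx 39655.0$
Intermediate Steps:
$V{\left(k \right)} = - \frac{8}{k}$
$\left(- V{\left(10 \right)} - 102\right) 3 + 39959 = \left(- \frac{-8}{10} - 102\right) 3 + 39959 = \left(\left(-1\right) \left(- \frac{4}{5}\right) - 102\right) 3 + 39959 = \left(\frac{4}{5} - 102\right) 3 + 39959 = \left(- \frac{506}{5}\right) 3 + 39959 = - \frac{1518}{5} + 39959 = \frac{198277}{5}$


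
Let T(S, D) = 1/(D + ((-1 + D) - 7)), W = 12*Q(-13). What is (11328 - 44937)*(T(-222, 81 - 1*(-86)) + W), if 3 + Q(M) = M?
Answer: 2103620919/326 ≈ 6.4528e+6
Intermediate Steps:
Q(M) = -3 + M
W = -192 (W = 12*(-3 - 13) = 12*(-16) = -192)
T(S, D) = 1/(-8 + 2*D) (T(S, D) = 1/(D + (-8 + D)) = 1/(-8 + 2*D))
(11328 - 44937)*(T(-222, 81 - 1*(-86)) + W) = (11328 - 44937)*(1/(2*(-4 + (81 - 1*(-86)))) - 192) = -33609*(1/(2*(-4 + (81 + 86))) - 192) = -33609*(1/(2*(-4 + 167)) - 192) = -33609*((1/2)/163 - 192) = -33609*((1/2)*(1/163) - 192) = -33609*(1/326 - 192) = -33609*(-62591/326) = 2103620919/326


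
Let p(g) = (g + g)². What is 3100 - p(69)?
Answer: -15944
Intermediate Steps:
p(g) = 4*g² (p(g) = (2*g)² = 4*g²)
3100 - p(69) = 3100 - 4*69² = 3100 - 4*4761 = 3100 - 1*19044 = 3100 - 19044 = -15944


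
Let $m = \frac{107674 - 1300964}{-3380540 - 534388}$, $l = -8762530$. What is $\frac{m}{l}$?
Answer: $- \frac{17047}{490066772112} \approx -3.4785 \cdot 10^{-8}$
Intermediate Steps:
$m = \frac{596645}{1957464}$ ($m = - \frac{1193290}{-3914928} = \left(-1193290\right) \left(- \frac{1}{3914928}\right) = \frac{596645}{1957464} \approx 0.30481$)
$\frac{m}{l} = \frac{596645}{1957464 \left(-8762530\right)} = \frac{596645}{1957464} \left(- \frac{1}{8762530}\right) = - \frac{17047}{490066772112}$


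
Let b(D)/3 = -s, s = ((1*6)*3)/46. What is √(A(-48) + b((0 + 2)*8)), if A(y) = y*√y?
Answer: √(-621 - 101568*I*√3)/23 ≈ 12.872 - 12.918*I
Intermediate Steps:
s = 9/23 (s = (6*3)*(1/46) = 18*(1/46) = 9/23 ≈ 0.39130)
b(D) = -27/23 (b(D) = 3*(-1*9/23) = 3*(-9/23) = -27/23)
A(y) = y^(3/2)
√(A(-48) + b((0 + 2)*8)) = √((-48)^(3/2) - 27/23) = √(-192*I*√3 - 27/23) = √(-27/23 - 192*I*√3)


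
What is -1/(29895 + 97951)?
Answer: -1/127846 ≈ -7.8219e-6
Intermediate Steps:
-1/(29895 + 97951) = -1/127846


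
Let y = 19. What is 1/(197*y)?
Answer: 1/3743 ≈ 0.00026717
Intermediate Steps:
1/(197*y) = 1/(197*19) = 1/3743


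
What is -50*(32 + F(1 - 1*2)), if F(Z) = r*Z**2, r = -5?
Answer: -1350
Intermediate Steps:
F(Z) = -5*Z**2
-50*(32 + F(1 - 1*2)) = -50*(32 - 5*(1 - 1*2)**2) = -50*(32 - 5*(1 - 2)**2) = -50*(32 - 5*(-1)**2) = -50*(32 - 5*1) = -50*(32 - 5) = -50*27 = -1350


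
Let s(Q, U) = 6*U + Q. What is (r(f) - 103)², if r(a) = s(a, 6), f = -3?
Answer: 4900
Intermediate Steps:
s(Q, U) = Q + 6*U
r(a) = 36 + a (r(a) = a + 6*6 = a + 36 = 36 + a)
(r(f) - 103)² = ((36 - 3) - 103)² = (33 - 103)² = (-70)² = 4900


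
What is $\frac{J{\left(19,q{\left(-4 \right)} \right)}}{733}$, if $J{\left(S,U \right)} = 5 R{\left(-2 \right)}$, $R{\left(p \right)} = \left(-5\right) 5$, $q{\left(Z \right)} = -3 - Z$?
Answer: $- \frac{125}{733} \approx -0.17053$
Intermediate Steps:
$R{\left(p \right)} = -25$
$J{\left(S,U \right)} = -125$ ($J{\left(S,U \right)} = 5 \left(-25\right) = -125$)
$\frac{J{\left(19,q{\left(-4 \right)} \right)}}{733} = - \frac{125}{733}$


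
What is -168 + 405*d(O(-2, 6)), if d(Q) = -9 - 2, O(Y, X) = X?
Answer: -4623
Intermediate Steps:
d(Q) = -11
-168 + 405*d(O(-2, 6)) = -168 + 405*(-11) = -168 - 4455 = -4623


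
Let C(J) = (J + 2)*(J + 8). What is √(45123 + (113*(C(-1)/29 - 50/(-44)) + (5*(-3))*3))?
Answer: √18412100058/638 ≈ 212.68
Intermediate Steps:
C(J) = (2 + J)*(8 + J)
√(45123 + (113*(C(-1)/29 - 50/(-44)) + (5*(-3))*3)) = √(45123 + (113*((16 + (-1)² + 10*(-1))/29 - 50/(-44)) + (5*(-3))*3)) = √(45123 + (113*((16 + 1 - 10)*(1/29) - 50*(-1/44)) - 15*3)) = √(45123 + (113*(7*(1/29) + 25/22) - 45)) = √(45123 + (113*(7/29 + 25/22) - 45)) = √(45123 + (113*(879/638) - 45)) = √(45123 + (99327/638 - 45)) = √(45123 + 70617/638) = √(28859091/638) = √18412100058/638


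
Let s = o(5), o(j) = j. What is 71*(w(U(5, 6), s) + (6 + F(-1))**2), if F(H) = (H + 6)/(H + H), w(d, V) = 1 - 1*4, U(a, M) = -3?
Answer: 2627/4 ≈ 656.75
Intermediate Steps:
s = 5
w(d, V) = -3 (w(d, V) = 1 - 4 = -3)
F(H) = (6 + H)/(2*H) (F(H) = (6 + H)/((2*H)) = (6 + H)*(1/(2*H)) = (6 + H)/(2*H))
71*(w(U(5, 6), s) + (6 + F(-1))**2) = 71*(-3 + (6 + (1/2)*(6 - 1)/(-1))**2) = 71*(-3 + (6 + (1/2)*(-1)*5)**2) = 71*(-3 + (6 - 5/2)**2) = 71*(-3 + (7/2)**2) = 71*(-3 + 49/4) = 71*(37/4) = 2627/4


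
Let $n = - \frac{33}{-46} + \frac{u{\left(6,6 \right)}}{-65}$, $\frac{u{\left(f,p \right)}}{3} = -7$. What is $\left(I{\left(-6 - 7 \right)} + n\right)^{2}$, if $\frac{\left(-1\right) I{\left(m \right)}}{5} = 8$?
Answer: $\frac{13569687121}{8940100} \approx 1517.8$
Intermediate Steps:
$u{\left(f,p \right)} = -21$ ($u{\left(f,p \right)} = 3 \left(-7\right) = -21$)
$I{\left(m \right)} = -40$ ($I{\left(m \right)} = \left(-5\right) 8 = -40$)
$n = \frac{3111}{2990}$ ($n = - \frac{33}{-46} - \frac{21}{-65} = \left(-33\right) \left(- \frac{1}{46}\right) - - \frac{21}{65} = \frac{33}{46} + \frac{21}{65} = \frac{3111}{2990} \approx 1.0405$)
$\left(I{\left(-6 - 7 \right)} + n\right)^{2} = \left(-40 + \frac{3111}{2990}\right)^{2} = \left(- \frac{116489}{2990}\right)^{2} = \frac{13569687121}{8940100}$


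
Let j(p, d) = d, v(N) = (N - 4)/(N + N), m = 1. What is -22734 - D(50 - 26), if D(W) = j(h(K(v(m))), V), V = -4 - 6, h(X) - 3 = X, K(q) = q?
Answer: -22724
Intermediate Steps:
v(N) = (-4 + N)/(2*N) (v(N) = (-4 + N)/((2*N)) = (-4 + N)*(1/(2*N)) = (-4 + N)/(2*N))
h(X) = 3 + X
V = -10
D(W) = -10
-22734 - D(50 - 26) = -22734 - 1*(-10) = -22734 + 10 = -22724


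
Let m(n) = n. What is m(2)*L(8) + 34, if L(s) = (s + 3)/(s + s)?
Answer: 283/8 ≈ 35.375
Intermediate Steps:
L(s) = (3 + s)/(2*s) (L(s) = (3 + s)/((2*s)) = (3 + s)*(1/(2*s)) = (3 + s)/(2*s))
m(2)*L(8) + 34 = 2*((1/2)*(3 + 8)/8) + 34 = 2*((1/2)*(1/8)*11) + 34 = 2*(11/16) + 34 = 11/8 + 34 = 283/8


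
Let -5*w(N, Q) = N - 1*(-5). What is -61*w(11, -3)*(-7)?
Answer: -6832/5 ≈ -1366.4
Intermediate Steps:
w(N, Q) = -1 - N/5 (w(N, Q) = -(N - 1*(-5))/5 = -(N + 5)/5 = -(5 + N)/5 = -1 - N/5)
-61*w(11, -3)*(-7) = -61*(-1 - ⅕*11)*(-7) = -61*(-1 - 11/5)*(-7) = -61*(-16/5)*(-7) = (976/5)*(-7) = -6832/5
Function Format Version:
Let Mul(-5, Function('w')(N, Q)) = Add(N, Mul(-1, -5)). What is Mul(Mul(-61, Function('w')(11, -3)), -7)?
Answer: Rational(-6832, 5) ≈ -1366.4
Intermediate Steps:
Function('w')(N, Q) = Add(-1, Mul(Rational(-1, 5), N)) (Function('w')(N, Q) = Mul(Rational(-1, 5), Add(N, Mul(-1, -5))) = Mul(Rational(-1, 5), Add(N, 5)) = Mul(Rational(-1, 5), Add(5, N)) = Add(-1, Mul(Rational(-1, 5), N)))
Mul(Mul(-61, Function('w')(11, -3)), -7) = Mul(Mul(-61, Add(-1, Mul(Rational(-1, 5), 11))), -7) = Mul(Mul(-61, Add(-1, Rational(-11, 5))), -7) = Mul(Mul(-61, Rational(-16, 5)), -7) = Mul(Rational(976, 5), -7) = Rational(-6832, 5)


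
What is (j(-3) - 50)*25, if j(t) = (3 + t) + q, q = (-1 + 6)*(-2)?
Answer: -1500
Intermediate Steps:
q = -10 (q = 5*(-2) = -10)
j(t) = -7 + t (j(t) = (3 + t) - 10 = -7 + t)
(j(-3) - 50)*25 = ((-7 - 3) - 50)*25 = (-10 - 50)*25 = -60*25 = -1500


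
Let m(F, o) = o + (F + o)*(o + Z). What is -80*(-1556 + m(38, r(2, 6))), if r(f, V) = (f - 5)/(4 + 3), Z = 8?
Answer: 4986080/49 ≈ 1.0176e+5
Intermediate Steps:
r(f, V) = -5/7 + f/7 (r(f, V) = (-5 + f)/7 = (-5 + f)*(⅐) = -5/7 + f/7)
m(F, o) = o + (8 + o)*(F + o) (m(F, o) = o + (F + o)*(o + 8) = o + (F + o)*(8 + o) = o + (8 + o)*(F + o))
-80*(-1556 + m(38, r(2, 6))) = -80*(-1556 + ((-5/7 + (⅐)*2)² + 8*38 + 9*(-5/7 + (⅐)*2) + 38*(-5/7 + (⅐)*2))) = -80*(-1556 + ((-5/7 + 2/7)² + 304 + 9*(-5/7 + 2/7) + 38*(-5/7 + 2/7))) = -80*(-1556 + ((-3/7)² + 304 + 9*(-3/7) + 38*(-3/7))) = -80*(-1556 + (9/49 + 304 - 27/7 - 114/7)) = -80*(-1556 + 13918/49) = -80*(-62326/49) = 4986080/49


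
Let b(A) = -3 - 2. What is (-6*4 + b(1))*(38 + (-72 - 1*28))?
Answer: 1798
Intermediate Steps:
b(A) = -5
(-6*4 + b(1))*(38 + (-72 - 1*28)) = (-6*4 - 5)*(38 + (-72 - 1*28)) = (-24 - 5)*(38 + (-72 - 28)) = -29*(38 - 100) = -29*(-62) = 1798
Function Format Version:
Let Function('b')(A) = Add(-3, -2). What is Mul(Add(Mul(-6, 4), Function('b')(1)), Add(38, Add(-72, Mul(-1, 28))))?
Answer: 1798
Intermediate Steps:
Function('b')(A) = -5
Mul(Add(Mul(-6, 4), Function('b')(1)), Add(38, Add(-72, Mul(-1, 28)))) = Mul(Add(Mul(-6, 4), -5), Add(38, Add(-72, Mul(-1, 28)))) = Mul(Add(-24, -5), Add(38, Add(-72, -28))) = Mul(-29, Add(38, -100)) = Mul(-29, -62) = 1798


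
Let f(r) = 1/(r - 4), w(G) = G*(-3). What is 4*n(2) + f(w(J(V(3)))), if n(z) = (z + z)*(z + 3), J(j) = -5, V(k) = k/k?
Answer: 881/11 ≈ 80.091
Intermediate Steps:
V(k) = 1
w(G) = -3*G
n(z) = 2*z*(3 + z) (n(z) = (2*z)*(3 + z) = 2*z*(3 + z))
f(r) = 1/(-4 + r)
4*n(2) + f(w(J(V(3)))) = 4*(2*2*(3 + 2)) + 1/(-4 - 3*(-5)) = 4*(2*2*5) + 1/(-4 + 15) = 4*20 + 1/11 = 80 + 1/11 = 881/11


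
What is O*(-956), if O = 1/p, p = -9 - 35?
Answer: 239/11 ≈ 21.727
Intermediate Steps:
p = -44
O = -1/44 (O = 1/(-44) = -1/44 ≈ -0.022727)
O*(-956) = -1/44*(-956) = 239/11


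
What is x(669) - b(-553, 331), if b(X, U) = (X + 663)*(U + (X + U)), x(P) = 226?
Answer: -11764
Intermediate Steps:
b(X, U) = (663 + X)*(X + 2*U) (b(X, U) = (663 + X)*(U + (U + X)) = (663 + X)*(X + 2*U))
x(669) - b(-553, 331) = 226 - ((-553)² + 663*(-553) + 1326*331 + 2*331*(-553)) = 226 - (305809 - 366639 + 438906 - 366086) = 226 - 1*11990 = 226 - 11990 = -11764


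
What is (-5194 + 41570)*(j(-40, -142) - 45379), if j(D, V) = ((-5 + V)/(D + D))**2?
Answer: -1320466947077/800 ≈ -1.6506e+9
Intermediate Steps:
j(D, V) = (-5 + V)**2/(4*D**2) (j(D, V) = ((-5 + V)/((2*D)))**2 = ((-5 + V)*(1/(2*D)))**2 = ((-5 + V)/(2*D))**2 = (-5 + V)**2/(4*D**2))
(-5194 + 41570)*(j(-40, -142) - 45379) = (-5194 + 41570)*((1/4)*(-5 - 142)**2/(-40)**2 - 45379) = 36376*((1/4)*(1/1600)*(-147)**2 - 45379) = 36376*((1/4)*(1/1600)*21609 - 45379) = 36376*(21609/6400 - 45379) = 36376*(-290403991/6400) = -1320466947077/800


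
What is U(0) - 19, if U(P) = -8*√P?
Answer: -19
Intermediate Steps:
U(0) - 19 = -8*√0 - 19 = -8*0 - 19 = 0 - 19 = -19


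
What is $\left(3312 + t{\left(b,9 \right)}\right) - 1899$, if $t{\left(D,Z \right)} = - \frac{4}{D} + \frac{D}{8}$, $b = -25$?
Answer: $\frac{282007}{200} \approx 1410.0$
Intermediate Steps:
$t{\left(D,Z \right)} = - \frac{4}{D} + \frac{D}{8}$ ($t{\left(D,Z \right)} = - \frac{4}{D} + D \frac{1}{8} = - \frac{4}{D} + \frac{D}{8}$)
$\left(3312 + t{\left(b,9 \right)}\right) - 1899 = \left(3312 + \left(- \frac{4}{-25} + \frac{1}{8} \left(-25\right)\right)\right) - 1899 = \left(3312 - \frac{593}{200}\right) - 1899 = \frac{661807}{200} - 1899 = \frac{282007}{200}$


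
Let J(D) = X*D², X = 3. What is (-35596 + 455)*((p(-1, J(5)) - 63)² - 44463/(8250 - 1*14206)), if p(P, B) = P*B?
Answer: -3987467789307/5956 ≈ -6.6949e+8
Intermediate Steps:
J(D) = 3*D²
p(P, B) = B*P
(-35596 + 455)*((p(-1, J(5)) - 63)² - 44463/(8250 - 1*14206)) = (-35596 + 455)*(((3*5²)*(-1) - 63)² - 44463/(8250 - 1*14206)) = -35141*(((3*25)*(-1) - 63)² - 44463/(8250 - 14206)) = -35141*((75*(-1) - 63)² - 44463/(-5956)) = -35141*((-75 - 63)² - 44463*(-1/5956)) = -35141*((-138)² + 44463/5956) = -35141*(19044 + 44463/5956) = -35141*113470527/5956 = -3987467789307/5956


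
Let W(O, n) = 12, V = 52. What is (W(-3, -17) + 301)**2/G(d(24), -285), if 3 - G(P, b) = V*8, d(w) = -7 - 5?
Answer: -97969/413 ≈ -237.21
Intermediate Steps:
d(w) = -12
G(P, b) = -413 (G(P, b) = 3 - 52*8 = 3 - 1*416 = 3 - 416 = -413)
(W(-3, -17) + 301)**2/G(d(24), -285) = (12 + 301)**2/(-413) = 313**2*(-1/413) = 97969*(-1/413) = -97969/413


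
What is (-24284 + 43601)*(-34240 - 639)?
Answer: -673757643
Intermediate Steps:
(-24284 + 43601)*(-34240 - 639) = 19317*(-34879) = -673757643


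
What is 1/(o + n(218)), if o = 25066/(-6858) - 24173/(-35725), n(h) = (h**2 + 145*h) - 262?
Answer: 122501025/9661535991592 ≈ 1.2679e-5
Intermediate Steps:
n(h) = -262 + h**2 + 145*h
o = -364852208/122501025 (o = 25066*(-1/6858) - 24173*(-1/35725) = -12533/3429 + 24173/35725 = -364852208/122501025 ≈ -2.9784)
1/(o + n(218)) = 1/(-364852208/122501025 + (-262 + 218**2 + 145*218)) = 1/(-364852208/122501025 + (-262 + 47524 + 31610)) = 1/(-364852208/122501025 + 78872) = 1/(9661535991592/122501025) = 122501025/9661535991592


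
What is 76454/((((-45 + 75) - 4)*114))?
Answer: 38227/1482 ≈ 25.794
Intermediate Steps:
76454/((((-45 + 75) - 4)*114)) = 76454/(((30 - 4)*114)) = 76454/((26*114)) = 76454/2964 = 76454*(1/2964) = 38227/1482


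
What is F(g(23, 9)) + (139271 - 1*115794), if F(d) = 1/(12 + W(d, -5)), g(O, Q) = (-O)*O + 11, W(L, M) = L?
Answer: 11879361/506 ≈ 23477.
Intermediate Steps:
g(O, Q) = 11 - O**2 (g(O, Q) = -O**2 + 11 = 11 - O**2)
F(d) = 1/(12 + d)
F(g(23, 9)) + (139271 - 1*115794) = 1/(12 + (11 - 1*23**2)) + (139271 - 1*115794) = 1/(12 + (11 - 1*529)) + (139271 - 115794) = 1/(12 + (11 - 529)) + 23477 = 1/(12 - 518) + 23477 = 1/(-506) + 23477 = -1/506 + 23477 = 11879361/506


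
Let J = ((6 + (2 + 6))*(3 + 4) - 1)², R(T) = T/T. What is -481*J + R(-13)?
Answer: -4525728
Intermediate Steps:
R(T) = 1
J = 9409 (J = ((6 + 8)*7 - 1)² = (14*7 - 1)² = (98 - 1)² = 97² = 9409)
-481*J + R(-13) = -481*9409 + 1 = -4525729 + 1 = -4525728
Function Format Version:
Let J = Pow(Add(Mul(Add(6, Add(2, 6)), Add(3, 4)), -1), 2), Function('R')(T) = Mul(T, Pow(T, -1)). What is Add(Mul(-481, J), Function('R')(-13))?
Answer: -4525728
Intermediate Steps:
Function('R')(T) = 1
J = 9409 (J = Pow(Add(Mul(Add(6, 8), 7), -1), 2) = Pow(Add(Mul(14, 7), -1), 2) = Pow(Add(98, -1), 2) = Pow(97, 2) = 9409)
Add(Mul(-481, J), Function('R')(-13)) = Add(Mul(-481, 9409), 1) = Add(-4525729, 1) = -4525728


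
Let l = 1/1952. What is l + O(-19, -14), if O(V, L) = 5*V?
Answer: -185439/1952 ≈ -95.000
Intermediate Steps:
l = 1/1952 ≈ 0.00051230
l + O(-19, -14) = 1/1952 + 5*(-19) = 1/1952 - 95 = -185439/1952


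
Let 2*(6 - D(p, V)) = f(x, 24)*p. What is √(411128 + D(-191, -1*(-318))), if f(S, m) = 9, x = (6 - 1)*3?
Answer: √1647974/2 ≈ 641.87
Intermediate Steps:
x = 15 (x = 5*3 = 15)
D(p, V) = 6 - 9*p/2
√(411128 + D(-191, -1*(-318))) = √(411128 + (6 - 9/2*(-191))) = √(411128 + (6 + 1719/2)) = √(411128 + 1731/2) = √(823987/2) = √1647974/2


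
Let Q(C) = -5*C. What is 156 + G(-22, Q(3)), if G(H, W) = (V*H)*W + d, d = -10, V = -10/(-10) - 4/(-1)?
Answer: 1796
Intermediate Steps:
V = 5 (V = -10*(-⅒) - 4*(-1) = 1 + 4 = 5)
G(H, W) = -10 + 5*H*W (G(H, W) = (5*H)*W - 10 = 5*H*W - 10 = -10 + 5*H*W)
156 + G(-22, Q(3)) = 156 + (-10 + 5*(-22)*(-5*3)) = 156 + (-10 + 5*(-22)*(-15)) = 156 + (-10 + 1650) = 156 + 1640 = 1796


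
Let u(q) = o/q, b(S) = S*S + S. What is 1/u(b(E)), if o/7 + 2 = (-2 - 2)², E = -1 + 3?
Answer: 3/49 ≈ 0.061224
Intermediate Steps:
E = 2
b(S) = S + S² (b(S) = S² + S = S + S²)
o = 98 (o = -14 + 7*(-2 - 2)² = -14 + 7*(-4)² = -14 + 7*16 = -14 + 112 = 98)
u(q) = 98/q
1/u(b(E)) = 1/(98/((2*(1 + 2)))) = 1/(98/((2*3))) = 1/(98/6) = 1/(98*(⅙)) = 1/(49/3) = 3/49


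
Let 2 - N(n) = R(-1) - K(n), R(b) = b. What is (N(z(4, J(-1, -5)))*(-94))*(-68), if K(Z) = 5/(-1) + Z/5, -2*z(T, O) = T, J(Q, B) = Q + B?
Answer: -76704/5 ≈ -15341.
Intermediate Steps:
J(Q, B) = B + Q
z(T, O) = -T/2
K(Z) = -5 + Z/5 (K(Z) = 5*(-1) + Z*(⅕) = -5 + Z/5)
N(n) = -2 + n/5 (N(n) = 2 - (-1 - (-5 + n/5)) = 2 - (-1 + (5 - n/5)) = 2 - (4 - n/5) = 2 + (-4 + n/5) = -2 + n/5)
(N(z(4, J(-1, -5)))*(-94))*(-68) = ((-2 + (-½*4)/5)*(-94))*(-68) = ((-2 + (⅕)*(-2))*(-94))*(-68) = ((-2 - ⅖)*(-94))*(-68) = -12/5*(-94)*(-68) = (1128/5)*(-68) = -76704/5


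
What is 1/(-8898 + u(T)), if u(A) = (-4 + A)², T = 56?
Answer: -1/6194 ≈ -0.00016145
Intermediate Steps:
1/(-8898 + u(T)) = 1/(-8898 + (-4 + 56)²) = 1/(-8898 + 52²) = 1/(-8898 + 2704) = 1/(-6194) = -1/6194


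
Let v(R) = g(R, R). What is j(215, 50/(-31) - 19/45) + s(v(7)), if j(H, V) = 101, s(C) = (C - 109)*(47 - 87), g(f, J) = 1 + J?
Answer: 4141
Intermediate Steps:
v(R) = 1 + R
s(C) = 4360 - 40*C (s(C) = (-109 + C)*(-40) = 4360 - 40*C)
j(215, 50/(-31) - 19/45) + s(v(7)) = 101 + (4360 - 40*(1 + 7)) = 101 + (4360 - 40*8) = 101 + (4360 - 320) = 101 + 4040 = 4141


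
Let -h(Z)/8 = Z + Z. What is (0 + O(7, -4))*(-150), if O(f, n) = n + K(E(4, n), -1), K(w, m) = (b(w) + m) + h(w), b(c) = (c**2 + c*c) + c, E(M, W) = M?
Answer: 4950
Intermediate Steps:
b(c) = c + 2*c**2 (b(c) = (c**2 + c**2) + c = 2*c**2 + c = c + 2*c**2)
h(Z) = -16*Z (h(Z) = -8*(Z + Z) = -16*Z)
K(w, m) = m - 16*w + w*(1 + 2*w) (K(w, m) = (w*(1 + 2*w) + m) - 16*w = (m + w*(1 + 2*w)) - 16*w = m - 16*w + w*(1 + 2*w))
O(f, n) = -29 + n (O(f, n) = n + (-1 - 15*4 + 2*4**2) = n + (-1 - 60 + 2*16) = n + (-1 - 60 + 32) = n - 29 = -29 + n)
(0 + O(7, -4))*(-150) = (0 + (-29 - 4))*(-150) = (0 - 33)*(-150) = -33*(-150) = 4950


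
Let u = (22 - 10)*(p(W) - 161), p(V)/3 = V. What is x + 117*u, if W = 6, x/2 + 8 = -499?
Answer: -201786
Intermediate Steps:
x = -1014 (x = -16 + 2*(-499) = -16 - 998 = -1014)
p(V) = 3*V
u = -1716 (u = (22 - 10)*(3*6 - 161) = 12*(18 - 161) = 12*(-143) = -1716)
x + 117*u = -1014 + 117*(-1716) = -1014 - 200772 = -201786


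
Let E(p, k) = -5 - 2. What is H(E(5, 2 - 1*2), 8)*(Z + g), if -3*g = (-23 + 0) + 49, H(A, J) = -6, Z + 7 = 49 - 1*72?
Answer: 232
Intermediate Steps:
Z = -30 (Z = -7 + (49 - 1*72) = -7 + (49 - 72) = -7 - 23 = -30)
E(p, k) = -7
g = -26/3 (g = -((-23 + 0) + 49)/3 = -(-23 + 49)/3 = -1/3*26 = -26/3 ≈ -8.6667)
H(E(5, 2 - 1*2), 8)*(Z + g) = -6*(-30 - 26/3) = -6*(-116/3) = 232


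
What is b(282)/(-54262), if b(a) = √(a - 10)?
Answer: -2*√17/27131 ≈ -0.00030394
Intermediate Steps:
b(a) = √(-10 + a)
b(282)/(-54262) = √(-10 + 282)/(-54262) = √272*(-1/54262) = (4*√17)*(-1/54262) = -2*√17/27131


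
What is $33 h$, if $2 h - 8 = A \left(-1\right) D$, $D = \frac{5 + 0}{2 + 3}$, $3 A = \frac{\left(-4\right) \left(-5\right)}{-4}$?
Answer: $\frac{319}{2} \approx 159.5$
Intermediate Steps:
$A = - \frac{5}{3}$ ($A = \frac{\left(-4\right) \left(-5\right) \frac{1}{-4}}{3} = \frac{20 \left(- \frac{1}{4}\right)}{3} = \frac{1}{3} \left(-5\right) = - \frac{5}{3} \approx -1.6667$)
$D = 1$ ($D = \frac{5}{5} = 5 \cdot \frac{1}{5} = 1$)
$h = \frac{29}{6}$ ($h = 4 + \frac{\left(- \frac{5}{3}\right) \left(-1\right) 1}{2} = 4 + \frac{\frac{5}{3} \cdot 1}{2} = 4 + \frac{1}{2} \cdot \frac{5}{3} = 4 + \frac{5}{6} = \frac{29}{6} \approx 4.8333$)
$33 h = 33 \cdot \frac{29}{6} = \frac{319}{2}$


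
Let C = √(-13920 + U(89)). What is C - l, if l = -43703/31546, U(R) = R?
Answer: 43703/31546 + I*√13831 ≈ 1.3854 + 117.61*I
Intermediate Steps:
l = -43703/31546 (l = -43703*1/31546 = -43703/31546 ≈ -1.3854)
C = I*√13831 (C = √(-13920 + 89) = √(-13831) = I*√13831 ≈ 117.61*I)
C - l = I*√13831 - 1*(-43703/31546) = I*√13831 + 43703/31546 = 43703/31546 + I*√13831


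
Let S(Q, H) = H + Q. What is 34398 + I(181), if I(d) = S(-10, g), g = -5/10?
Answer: 68775/2 ≈ 34388.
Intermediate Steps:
g = -½ (g = -5*⅒ = -½ ≈ -0.50000)
I(d) = -21/2 (I(d) = -½ - 10 = -21/2)
34398 + I(181) = 34398 - 21/2 = 68775/2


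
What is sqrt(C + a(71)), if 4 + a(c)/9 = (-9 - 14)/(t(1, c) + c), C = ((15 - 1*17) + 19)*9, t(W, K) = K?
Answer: 3*sqrt(258866)/142 ≈ 10.749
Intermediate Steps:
C = 153 (C = ((15 - 17) + 19)*9 = (-2 + 19)*9 = 17*9 = 153)
a(c) = -36 - 207/(2*c) (a(c) = -36 + 9*((-9 - 14)/(c + c)) = -36 + 9*(-23*1/(2*c)) = -36 + 9*(-23/(2*c)) = -36 - 207/(2*c))
sqrt(C + a(71)) = sqrt(153 + (-36 - 207/2/71)) = sqrt(153 + (-36 - 207/2*1/71)) = sqrt(153 + (-36 - 207/142)) = sqrt(153 - 5319/142) = sqrt(16407/142) = 3*sqrt(258866)/142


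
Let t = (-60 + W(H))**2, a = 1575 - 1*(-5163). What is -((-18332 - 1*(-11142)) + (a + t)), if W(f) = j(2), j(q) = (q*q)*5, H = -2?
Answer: -1148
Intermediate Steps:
j(q) = 5*q**2 (j(q) = q**2*5 = 5*q**2)
a = 6738 (a = 1575 + 5163 = 6738)
W(f) = 20 (W(f) = 5*2**2 = 5*4 = 20)
t = 1600 (t = (-60 + 20)**2 = (-40)**2 = 1600)
-((-18332 - 1*(-11142)) + (a + t)) = -((-18332 - 1*(-11142)) + (6738 + 1600)) = -((-18332 + 11142) + 8338) = -(-7190 + 8338) = -1*1148 = -1148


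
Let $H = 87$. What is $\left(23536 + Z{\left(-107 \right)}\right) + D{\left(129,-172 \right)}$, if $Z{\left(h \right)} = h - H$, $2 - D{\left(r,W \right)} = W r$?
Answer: $45532$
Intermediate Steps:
$D{\left(r,W \right)} = 2 - W r$
$Z{\left(h \right)} = -87 + h$ ($Z{\left(h \right)} = h - 87 = -87 + h$)
$\left(23536 + Z{\left(-107 \right)}\right) + D{\left(129,-172 \right)} = \left(23536 - 194\right) - \left(-2 - 22188\right) = \left(23536 - 194\right) + \left(2 + 22188\right) = 23342 + 22190 = 45532$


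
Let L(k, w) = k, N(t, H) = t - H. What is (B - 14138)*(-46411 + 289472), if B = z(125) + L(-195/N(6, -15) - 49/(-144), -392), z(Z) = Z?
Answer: -490779083483/144 ≈ -3.4082e+9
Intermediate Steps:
B = 116983/1008 (B = 125 + (-195/(6 - 1*(-15)) - 49/(-144)) = 125 + (-195/(6 + 15) - 49*(-1/144)) = 125 + (-195/21 + 49/144) = 125 + (-195*1/21 + 49/144) = 125 + (-65/7 + 49/144) = 125 - 9017/1008 = 116983/1008 ≈ 116.05)
(B - 14138)*(-46411 + 289472) = (116983/1008 - 14138)*(-46411 + 289472) = -14134121/1008*243061 = -490779083483/144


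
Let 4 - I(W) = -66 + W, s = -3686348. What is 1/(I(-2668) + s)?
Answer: -1/3683610 ≈ -2.7147e-7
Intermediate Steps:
I(W) = 70 - W (I(W) = 4 - (-66 + W) = 4 + (66 - W) = 70 - W)
1/(I(-2668) + s) = 1/((70 - 1*(-2668)) - 3686348) = 1/((70 + 2668) - 3686348) = 1/(2738 - 3686348) = 1/(-3683610) = -1/3683610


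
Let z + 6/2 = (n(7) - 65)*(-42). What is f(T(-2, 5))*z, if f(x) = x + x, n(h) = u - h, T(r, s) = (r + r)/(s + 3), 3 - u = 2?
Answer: -2979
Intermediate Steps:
u = 1 (u = 3 - 1*2 = 3 - 2 = 1)
T(r, s) = 2*r/(3 + s) (T(r, s) = (2*r)/(3 + s) = 2*r/(3 + s))
n(h) = 1 - h
f(x) = 2*x
z = 2979 (z = -3 + ((1 - 1*7) - 65)*(-42) = -3 + ((1 - 7) - 65)*(-42) = -3 + (-6 - 65)*(-42) = -3 - 71*(-42) = -3 + 2982 = 2979)
f(T(-2, 5))*z = (2*(2*(-2)/(3 + 5)))*2979 = (2*(2*(-2)/8))*2979 = (2*(2*(-2)*(⅛)))*2979 = (2*(-½))*2979 = -1*2979 = -2979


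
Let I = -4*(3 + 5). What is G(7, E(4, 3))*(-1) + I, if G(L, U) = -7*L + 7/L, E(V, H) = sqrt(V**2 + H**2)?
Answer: 16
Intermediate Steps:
E(V, H) = sqrt(H**2 + V**2)
I = -32 (I = -4*8 = -32)
G(7, E(4, 3))*(-1) + I = (-7*7 + 7/7)*(-1) - 32 = (-49 + 7*(1/7))*(-1) - 32 = (-49 + 1)*(-1) - 32 = -48*(-1) - 32 = 48 - 32 = 16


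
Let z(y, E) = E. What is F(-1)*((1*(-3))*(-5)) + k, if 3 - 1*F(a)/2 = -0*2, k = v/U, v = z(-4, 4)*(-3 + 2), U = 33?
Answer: 2966/33 ≈ 89.879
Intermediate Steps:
v = -4 (v = 4*(-3 + 2) = 4*(-1) = -4)
k = -4/33 ≈ -0.12121
F(a) = 6 (F(a) = 6 - (-6)*0*2 = 6 - (-6)*0 = 6 - 2*0 = 6 + 0 = 6)
F(-1)*((1*(-3))*(-5)) + k = 6*((1*(-3))*(-5)) - 4/33 = 6*(-3*(-5)) - 4/33 = 6*15 - 4/33 = 90 - 4/33 = 2966/33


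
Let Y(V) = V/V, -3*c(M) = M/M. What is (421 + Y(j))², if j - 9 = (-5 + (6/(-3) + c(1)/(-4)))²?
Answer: 178084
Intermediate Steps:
c(M) = -⅓ (c(M) = -M/(3*M) = -⅓*1 = -⅓)
j = 8185/144 (j = 9 + (-5 + (6/(-3) - ⅓/(-4)))² = 9 + (-5 + (6*(-⅓) - ⅓*(-¼)))² = 9 + (-5 + (-2 + 1/12))² = 9 + (-5 - 23/12)² = 9 + (-83/12)² = 9 + 6889/144 = 8185/144 ≈ 56.840)
Y(V) = 1
(421 + Y(j))² = (421 + 1)² = 422² = 178084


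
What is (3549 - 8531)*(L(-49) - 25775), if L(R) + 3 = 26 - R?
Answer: 128052346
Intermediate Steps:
L(R) = 23 - R (L(R) = -3 + (26 - R) = 23 - R)
(3549 - 8531)*(L(-49) - 25775) = (3549 - 8531)*((23 - 1*(-49)) - 25775) = -4982*((23 + 49) - 25775) = -4982*(72 - 25775) = -4982*(-25703) = 128052346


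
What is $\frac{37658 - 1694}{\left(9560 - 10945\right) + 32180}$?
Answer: $\frac{11988}{10265} \approx 1.1679$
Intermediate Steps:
$\frac{37658 - 1694}{\left(9560 - 10945\right) + 32180} = \frac{35964}{\left(9560 - 10945\right) + 32180} = \frac{35964}{-1385 + 32180} = \frac{35964}{30795} = 35964 \cdot \frac{1}{30795} = \frac{11988}{10265}$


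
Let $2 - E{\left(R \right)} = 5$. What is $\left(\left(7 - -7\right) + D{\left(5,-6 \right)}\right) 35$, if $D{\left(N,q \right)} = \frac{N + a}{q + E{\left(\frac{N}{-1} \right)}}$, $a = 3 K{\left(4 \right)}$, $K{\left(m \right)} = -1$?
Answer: $\frac{4340}{9} \approx 482.22$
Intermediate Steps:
$E{\left(R \right)} = -3$ ($E{\left(R \right)} = 2 - 5 = -3$)
$a = -3$ ($a = 3 \left(-1\right) = -3$)
$D{\left(N,q \right)} = \frac{-3 + N}{-3 + q}$ ($D{\left(N,q \right)} = \frac{N - 3}{q - 3} = \frac{-3 + N}{-3 + q}$)
$\left(\left(7 - -7\right) + D{\left(5,-6 \right)}\right) 35 = \left(\left(7 - -7\right) + \frac{-3 + 5}{-3 - 6}\right) 35 = \left(\left(7 + 7\right) + \frac{1}{-9} \cdot 2\right) 35 = \left(14 - \frac{2}{9}\right) 35 = \frac{124}{9} \cdot 35 = \frac{4340}{9}$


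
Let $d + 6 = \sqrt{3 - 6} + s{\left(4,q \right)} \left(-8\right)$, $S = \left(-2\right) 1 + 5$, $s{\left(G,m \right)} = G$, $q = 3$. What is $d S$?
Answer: $-114 + 3 i \sqrt{3} \approx -114.0 + 5.1962 i$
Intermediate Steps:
$S = 3$ ($S = -2 + 5 = 3$)
$d = -38 + i \sqrt{3}$ ($d = -6 + \left(\sqrt{3 - 6} + 4 \left(-8\right)\right) = -6 - \left(32 - \sqrt{-3}\right) = -6 - \left(32 - i \sqrt{3}\right) = -38 + i \sqrt{3} \approx -38.0 + 1.732 i$)
$d S = \left(-38 + i \sqrt{3}\right) 3 = -114 + 3 i \sqrt{3}$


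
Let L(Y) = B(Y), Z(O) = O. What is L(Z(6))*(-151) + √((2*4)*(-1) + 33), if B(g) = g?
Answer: -901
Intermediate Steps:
L(Y) = Y
L(Z(6))*(-151) + √((2*4)*(-1) + 33) = 6*(-151) + √((2*4)*(-1) + 33) = -906 + √(8*(-1) + 33) = -906 + √(-8 + 33) = -906 + √25 = -906 + 5 = -901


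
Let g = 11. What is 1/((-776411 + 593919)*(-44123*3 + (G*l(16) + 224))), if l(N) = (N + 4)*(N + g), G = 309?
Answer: -1/6335209780 ≈ -1.5785e-10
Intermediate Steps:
l(N) = (4 + N)*(11 + N) (l(N) = (N + 4)*(N + 11) = (4 + N)*(11 + N))
1/((-776411 + 593919)*(-44123*3 + (G*l(16) + 224))) = 1/((-776411 + 593919)*(-44123*3 + (309*(44 + 16² + 15*16) + 224))) = 1/((-182492)*(-132369 + (309*(44 + 256 + 240) + 224))) = -1/(182492*(-132369 + (309*540 + 224))) = -1/(182492*(-132369 + (166860 + 224))) = -1/(182492*(-132369 + 167084)) = -1/182492/34715 = -1/182492*1/34715 = -1/6335209780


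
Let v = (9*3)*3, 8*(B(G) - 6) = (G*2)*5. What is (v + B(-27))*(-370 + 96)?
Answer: -29181/2 ≈ -14591.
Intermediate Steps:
B(G) = 6 + 5*G/4 (B(G) = 6 + ((G*2)*5)/8 = 6 + ((2*G)*5)/8 = 6 + (10*G)/8 = 6 + 5*G/4)
v = 81 (v = 27*3 = 81)
(v + B(-27))*(-370 + 96) = (81 + (6 + (5/4)*(-27)))*(-370 + 96) = (81 + (6 - 135/4))*(-274) = (81 - 111/4)*(-274) = (213/4)*(-274) = -29181/2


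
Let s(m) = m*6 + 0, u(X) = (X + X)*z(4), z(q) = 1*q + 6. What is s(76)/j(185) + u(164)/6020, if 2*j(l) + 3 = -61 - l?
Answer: -77892/24983 ≈ -3.1178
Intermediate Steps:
z(q) = 6 + q (z(q) = q + 6 = 6 + q)
j(l) = -32 - l/2 (j(l) = -3/2 + (-61 - l)/2 = -3/2 + (-61/2 - l/2) = -32 - l/2)
u(X) = 20*X (u(X) = (X + X)*(6 + 4) = (2*X)*10 = 20*X)
s(m) = 6*m (s(m) = 6*m + 0 = 6*m)
s(76)/j(185) + u(164)/6020 = (6*76)/(-32 - ½*185) + (20*164)/6020 = 456/(-32 - 185/2) + 3280*(1/6020) = 456/(-249/2) + 164/301 = 456*(-2/249) + 164/301 = -304/83 + 164/301 = -77892/24983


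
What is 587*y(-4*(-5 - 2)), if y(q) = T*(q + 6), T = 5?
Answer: 99790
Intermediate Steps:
y(q) = 30 + 5*q (y(q) = 5*(q + 6) = 5*(6 + q) = 30 + 5*q)
587*y(-4*(-5 - 2)) = 587*(30 + 5*(-4*(-5 - 2))) = 587*(30 + 5*(-4*(-7))) = 587*(30 + 5*28) = 587*(30 + 140) = 587*170 = 99790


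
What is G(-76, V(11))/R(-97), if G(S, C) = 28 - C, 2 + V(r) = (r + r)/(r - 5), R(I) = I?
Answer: -79/291 ≈ -0.27148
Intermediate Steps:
V(r) = -2 + 2*r/(-5 + r) (V(r) = -2 + (r + r)/(r - 5) = -2 + (2*r)/(-5 + r) = -2 + 2*r/(-5 + r))
G(-76, V(11))/R(-97) = (28 - 10/(-5 + 11))/(-97) = (28 - 10/6)*(-1/97) = (28 - 1*5/3)*(-1/97) = (28 - 5/3)*(-1/97) = (79/3)*(-1/97) = -79/291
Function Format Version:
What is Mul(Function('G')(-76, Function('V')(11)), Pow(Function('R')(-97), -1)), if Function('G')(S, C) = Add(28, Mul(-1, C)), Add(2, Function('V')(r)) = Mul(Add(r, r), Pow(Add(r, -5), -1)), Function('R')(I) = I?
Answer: Rational(-79, 291) ≈ -0.27148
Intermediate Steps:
Function('V')(r) = Add(-2, Mul(2, r, Pow(Add(-5, r), -1))) (Function('V')(r) = Add(-2, Mul(Add(r, r), Pow(Add(r, -5), -1))) = Add(-2, Mul(Mul(2, r), Pow(Add(-5, r), -1))) = Add(-2, Mul(2, r, Pow(Add(-5, r), -1))))
Mul(Function('G')(-76, Function('V')(11)), Pow(Function('R')(-97), -1)) = Mul(Add(28, Mul(-1, Mul(10, Pow(Add(-5, 11), -1)))), Pow(-97, -1)) = Mul(Add(28, Mul(-1, Mul(10, Pow(6, -1)))), Rational(-1, 97)) = Mul(Add(28, Mul(-1, Mul(10, Rational(1, 6)))), Rational(-1, 97)) = Mul(Add(28, Mul(-1, Rational(5, 3))), Rational(-1, 97)) = Mul(Add(28, Rational(-5, 3)), Rational(-1, 97)) = Mul(Rational(79, 3), Rational(-1, 97)) = Rational(-79, 291)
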